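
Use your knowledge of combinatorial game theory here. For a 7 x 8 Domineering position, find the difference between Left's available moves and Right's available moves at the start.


Board is 7 x 8 (rows x cols).
Left (vertical) placements: (rows-1) * cols = 6 * 8 = 48
Right (horizontal) placements: rows * (cols-1) = 7 * 7 = 49
Advantage = Left - Right = 48 - 49 = -1

-1


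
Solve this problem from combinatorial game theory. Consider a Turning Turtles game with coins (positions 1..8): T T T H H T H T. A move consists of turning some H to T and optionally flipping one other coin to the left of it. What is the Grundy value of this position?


Coins: T T T H H T H T
Key fact: a single head at position k behaves exactly like a Nim heap of size k (turning it to T and optionally flipping a coin at j < k corresponds to moving the heap from k to j, or to 0), and heads combine as a disjunctive sum (two heads at the same place would cancel, matching j XOR j = 0). So the Nim-value is the XOR of the 1-indexed positions of the heads.
Face-up positions (1-indexed): [4, 5, 7]
XOR 0 with 4: 0 XOR 4 = 4
XOR 4 with 5: 4 XOR 5 = 1
XOR 1 with 7: 1 XOR 7 = 6
Nim-value = 6

6


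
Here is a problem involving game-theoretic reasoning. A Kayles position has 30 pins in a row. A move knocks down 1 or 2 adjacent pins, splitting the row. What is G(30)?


Kayles: a move removes 1 or 2 adjacent pins from a contiguous row.
Removing pins from a row of k leaves two independent rows (a, b) with a + b = k - 1 (one pin) or a + b = k - 2 (two pins); an end removal gives a = 0.
By Sprague-Grundy, G(k) = mex{ G(a) XOR G(b) } over all these splits. G(0) = 0.
G(1): splits (0,0):0^0=0 -> mex({0}) = 1
G(2): splits (0,1):0^1=1 (0,0):0^0=0 -> mex({0, 1}) = 2
G(3): splits (0,2):0^2=2 (1,1):1^1=0 (0,1):0^1=1 -> mex({0, 1, 2}) = 3
G(4): splits (0,3):0^3=3 (1,2):1^2=3 (0,2):0^2=2 (1,1):1^1=0 -> mex({0, 2, 3}) = 1
G(5): splits (0,4):0^1=1 (1,3):1^3=2 (2,2):2^2=0 (0,3):0^3=3 (1,2):1^2=3 -> mex({0, 1, 2, 3}) = 4
G(6) = mex({0, 1, 2, 4}) = 3
G(7) = mex({0, 1, 3, 4, 5}) = 2
G(8) = mex({0, 2, 3, 5, 6}) = 1
G(9) = mex({0, 1, 2, 3, 6, 7}) = 4
G(10) = mex({0, 1, 3, 4, 5, 7}) = 2
G(11) = mex({0, 1, 2, 3, 4, 5}) = 6
G(12) = mex({0, 1, 2, 3, 5, 6, 7}) = 4
G(13) = mex({0, 2, 3, 4, 6, 7}) = 1
G(14) = mex({0, 1, 4, 5, 6, 7}) = 2
G(15) = mex({0, 1, 2, 3, 4, 5, 6}) = 7
G(16) = mex({0, 2, 3, 5, 6, 7}) = 1
G(17) = mex({0, 1, 2, 3, 5, 6, 7}) = 4
G(18) = mex({0, 1, 2, 4, 5, 6}) = 3
G(19) = mex({0, 1, 3, 4, 5, 7}) = 2
G(20) = mex({0, 2, 3, 4, 5, 6, 7}) = 1
G(21) = mex({0, 1, 2, 3, 5, 6, 7}) = 4
G(22) = mex({0, 1, 2, 3, 4, 5, 7}) = 6
G(23) = mex({0, 1, 2, 3, 4, 5, 6}) = 7
G(24) = mex({0, 1, 2, 3, 5, 6, 7}) = 4
G(25) = mex({0, 2, 3, 4, 6, 7}) = 1
G(26) = mex({0, 1, 3, 4, 5, 6, 7}) = 2
G(27) = mex({0, 1, 2, 3, 4, 5, 6, 7}) = 8
G(28) = mex({0, 1, 2, 3, 4, 6, 7, 8}) = 5
G(29) = mex({0, 1, 2, 3, 5, 6, 7, 8, 9}) = 4
G(30) = mex({0, 1, 2, 3, 4, 5, 6, 9, 10}) = 7
Therefore G(30) = 7.

7


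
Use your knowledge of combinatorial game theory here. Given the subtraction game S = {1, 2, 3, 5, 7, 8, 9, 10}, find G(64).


The subtraction set is S = {1, 2, 3, 5, 7, 8, 9, 10}.
G(k) = mex{ G(k - s) : s in S, s <= k }. We compute iteratively: G(0) = 0.
G(1) = mex({0}) = 1
G(2) = mex({0, 1}) = 2
G(3) = mex({0, 1, 2}) = 3
G(4) = mex({1, 2, 3}) = 0
G(5) = mex({0, 2, 3}) = 1
G(6) = mex({0, 1, 3}) = 2
G(7) = mex({0, 1, 2}) = 3
G(8) = mex({0, 1, 2, 3}) = 4
G(9) = mex({0, 1, 2, 3, 4}) = 5
G(10) = mex({0, 1, 2, 3, 4, 5}) = 6
G(11) = mex({0, 1, 2, 3, 4, 5, 6}) = 7
G(12) = mex({0, 1, 2, 3, 5, 6, 7}) = 4
G(13) = mex({0, 1, 2, 3, 4, 6, 7}) = 5
G(14) = mex({0, 1, 2, 3, 4, 5, 7}) = 6
G(15) = mex({1, 2, 3, 4, 5, 6}) = 0
G(16) = mex({0, 2, 3, 4, 5, 6, 7}) = 1
G(17) = mex({0, 1, 3, 4, 5, 6}) = 2
G(18) = mex({0, 1, 2, 4, 5, 6, 7}) = 3
G(19) = mex({1, 2, 3, 4, 5, 6, 7}) = 0
G(20) = mex({0, 2, 3, 4, 5, 6, 7}) = 1
G(21) = mex({0, 1, 3, 4, 5, 6, 7}) = 2
G(22) = mex({0, 1, 2, 4, 5, 6}) = 3
G(23) = mex({0, 1, 2, 3, 5, 6}) = 4
G(24) = mex({0, 1, 2, 3, 4, 6}) = 5
Observe that G(15)..G(24) = 0, 1, 2, 3, 0, 1, 2, 3, 4, 5 repeats G(0)..G(9) = 0, 1, 2, 3, 0, 1, 2, 3, 4, 5.
For k >= max(S) = 10, G(k) is determined by the previous 10 values G(k-10)..G(k-1); a window of 10 consecutive values has recurred shifted by 15, so by induction G(k + 15) = G(k) for all k >= 0: the sequence is periodic from the start with period 15.
One period: G(0..14) = 0, 1, 2, 3, 0, 1, 2, 3, 4, 5, 6, 7, 4, 5, 6.
64 mod 15 = 4, so G(64) = G(4) = 0.

0


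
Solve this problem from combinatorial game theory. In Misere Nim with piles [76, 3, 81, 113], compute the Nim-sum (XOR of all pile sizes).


We need the XOR (exclusive or) of all pile sizes.
After XOR-ing pile 1 (size 76): 0 XOR 76 = 76
After XOR-ing pile 2 (size 3): 76 XOR 3 = 79
After XOR-ing pile 3 (size 81): 79 XOR 81 = 30
After XOR-ing pile 4 (size 113): 30 XOR 113 = 111
The Nim-value of this position is 111.

111


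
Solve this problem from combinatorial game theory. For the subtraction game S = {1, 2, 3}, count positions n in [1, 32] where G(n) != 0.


Subtraction set S = {1, 2, 3}, so G(n) = n mod 4.
G(n) = 0 when n is a multiple of 4.
Multiples of 4 in [1, 32]: 8
N-positions (nonzero Grundy) = 32 - 8 = 24

24


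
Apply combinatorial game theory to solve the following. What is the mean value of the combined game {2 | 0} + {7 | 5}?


G1 = {2 | 0}, G2 = {7 | 5}
Each is a switch {a | b} with numbers a > b; its mean value is (a + b)/2, and mean value is additive over game sums: m(G1 + G2) = m(G1) + m(G2).
Mean of G1 = (2 + (0))/2 = 2/2 = 1
Mean of G2 = (7 + (5))/2 = 12/2 = 6
Mean of G1 + G2 = 1 + 6 = 7

7


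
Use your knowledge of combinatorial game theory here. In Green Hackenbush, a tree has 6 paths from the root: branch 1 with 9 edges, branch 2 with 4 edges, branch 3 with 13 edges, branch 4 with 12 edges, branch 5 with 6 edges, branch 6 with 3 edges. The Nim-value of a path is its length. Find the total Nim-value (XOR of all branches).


The tree has 6 branches from the ground vertex.
In Green Hackenbush, the Nim-value of a simple path of length k is k.
Branch 1: length 9, Nim-value = 9
Branch 2: length 4, Nim-value = 4
Branch 3: length 13, Nim-value = 13
Branch 4: length 12, Nim-value = 12
Branch 5: length 6, Nim-value = 6
Branch 6: length 3, Nim-value = 3
Total Nim-value = XOR of all branch values:
0 XOR 9 = 9
9 XOR 4 = 13
13 XOR 13 = 0
0 XOR 12 = 12
12 XOR 6 = 10
10 XOR 3 = 9
Nim-value of the tree = 9

9


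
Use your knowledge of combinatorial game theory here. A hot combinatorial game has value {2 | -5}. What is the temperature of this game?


The game is {2 | -5}, a switch {a | b} with numbers a > b.
Cooling {a | b} by t gives {a - t | b + t}, which stops being hot when a - t = b + t, i.e. at t = (a - b)/2. So the temperature of a switch is (a - b)/2.
Temperature = (Left option - Right option) / 2
= (2 - (-5)) / 2
= 7 / 2
= 7/2

7/2


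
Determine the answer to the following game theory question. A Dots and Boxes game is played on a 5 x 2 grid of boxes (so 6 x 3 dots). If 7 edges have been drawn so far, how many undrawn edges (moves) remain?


Grid: 5 x 2 boxes, i.e. 6 rows and 3 columns of dots.
Horizontal edges: (rows + 1) * cols = 6 * 2 = 12
Vertical edges: rows * (cols + 1) = 5 * 3 = 15
Total edges: 12 + 15 = 27
Edges drawn: 7
Remaining: 27 - 7 = 20

20


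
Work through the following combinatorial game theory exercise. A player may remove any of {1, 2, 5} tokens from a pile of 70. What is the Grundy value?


The subtraction set is S = {1, 2, 5}.
G(k) = mex{ G(k - s) : s in S, s <= k }. We compute iteratively: G(0) = 0.
G(1) = mex({0}) = 1
G(2) = mex({0, 1}) = 2
G(3) = mex({1, 2}) = 0
G(4) = mex({0, 2}) = 1
G(5) = mex({0, 1}) = 2
G(6) = mex({1, 2}) = 0
G(7) = mex({0, 2}) = 1
Observe that G(3)..G(7) = 0, 1, 2, 0, 1 repeats G(0)..G(4) = 0, 1, 2, 0, 1.
For k >= max(S) = 5, G(k) is determined by the previous 5 values G(k-5)..G(k-1); a window of 5 consecutive values has recurred shifted by 3, so by induction G(k + 3) = G(k) for all k >= 0: the sequence is periodic from the start with period 3.
One period: G(0..2) = 0, 1, 2.
70 mod 3 = 1, so G(70) = G(1) = 1.

1


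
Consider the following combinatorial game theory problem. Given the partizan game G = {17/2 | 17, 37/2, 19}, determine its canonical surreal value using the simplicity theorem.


Left options: {17/2}, max = 17/2
Right options: {17, 37/2, 19}, min = 17
All options are numbers and max(Left) < min(Right), so by the simplicity theorem the value is the simplest (earliest-born) number strictly between 17/2 and 17.
Integers 9 through 16 all lie strictly between 17/2 and 17.
Among integers, the simplest (lowest birthday = smallest |n|; 0 is born on day 0, +-n on day n) is 9.
No non-integer in the interval can be simpler: if x is a non-integer in the interval, then floor(x) or ceil(x) also lies in the interval (the interval contains an integer), and both are proper prefixes of x's sign expansion, i.e. born earlier. So the game value is 9.
Game value = 9

9


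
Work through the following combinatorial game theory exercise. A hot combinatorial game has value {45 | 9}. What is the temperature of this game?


The game is {45 | 9}, a switch {a | b} with numbers a > b.
Cooling {a | b} by t gives {a - t | b + t}, which stops being hot when a - t = b + t, i.e. at t = (a - b)/2. So the temperature of a switch is (a - b)/2.
Temperature = (Left option - Right option) / 2
= (45 - (9)) / 2
= 36 / 2
= 18

18


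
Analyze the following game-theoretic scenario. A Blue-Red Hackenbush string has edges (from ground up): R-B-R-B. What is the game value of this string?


Edges (from ground): R-B-R-B
By Berlekamp's sign-expansion rule, a Blue-Red Hackenbush stalk has the value of the surreal number whose sign sequence is the edge sequence with B -> + and R -> -.
Sign sequence: -+-+
Trace the sign expansion in the surreal number tree, starting from 0:
Edge 1: R (sign -) -> bounds (-inf, 0), value = -1
Edge 2: B (sign +) -> bounds (-1, 0), value = -1/2
Edge 3: R (sign -) -> bounds (-1, -1/2), value = -3/4
Edge 4: B (sign +) -> bounds (-3/4, -1/2), value = -5/8
Game value = -5/8

-5/8


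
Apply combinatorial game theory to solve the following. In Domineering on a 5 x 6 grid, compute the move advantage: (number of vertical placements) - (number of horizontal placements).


Board is 5 x 6 (rows x cols).
Left (vertical) placements: (rows-1) * cols = 4 * 6 = 24
Right (horizontal) placements: rows * (cols-1) = 5 * 5 = 25
Advantage = Left - Right = 24 - 25 = -1

-1


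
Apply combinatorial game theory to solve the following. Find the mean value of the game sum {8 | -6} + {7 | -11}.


G1 = {8 | -6}, G2 = {7 | -11}
Each is a switch {a | b} with numbers a > b; its mean value is (a + b)/2, and mean value is additive over game sums: m(G1 + G2) = m(G1) + m(G2).
Mean of G1 = (8 + (-6))/2 = 2/2 = 1
Mean of G2 = (7 + (-11))/2 = -4/2 = -2
Mean of G1 + G2 = 1 + -2 = -1

-1


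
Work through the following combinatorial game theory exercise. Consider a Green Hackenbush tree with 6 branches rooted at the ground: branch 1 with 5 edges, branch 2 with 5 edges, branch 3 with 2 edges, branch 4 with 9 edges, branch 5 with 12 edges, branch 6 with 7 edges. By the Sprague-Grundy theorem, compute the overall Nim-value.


The tree has 6 branches from the ground vertex.
In Green Hackenbush, the Nim-value of a simple path of length k is k.
Branch 1: length 5, Nim-value = 5
Branch 2: length 5, Nim-value = 5
Branch 3: length 2, Nim-value = 2
Branch 4: length 9, Nim-value = 9
Branch 5: length 12, Nim-value = 12
Branch 6: length 7, Nim-value = 7
Total Nim-value = XOR of all branch values:
0 XOR 5 = 5
5 XOR 5 = 0
0 XOR 2 = 2
2 XOR 9 = 11
11 XOR 12 = 7
7 XOR 7 = 0
Nim-value of the tree = 0

0


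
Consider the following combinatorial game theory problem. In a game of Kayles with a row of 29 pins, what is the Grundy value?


Kayles: a move removes 1 or 2 adjacent pins from a contiguous row.
Removing pins from a row of k leaves two independent rows (a, b) with a + b = k - 1 (one pin) or a + b = k - 2 (two pins); an end removal gives a = 0.
By Sprague-Grundy, G(k) = mex{ G(a) XOR G(b) } over all these splits. G(0) = 0.
G(1): splits (0,0):0^0=0 -> mex({0}) = 1
G(2): splits (0,1):0^1=1 (0,0):0^0=0 -> mex({0, 1}) = 2
G(3): splits (0,2):0^2=2 (1,1):1^1=0 (0,1):0^1=1 -> mex({0, 1, 2}) = 3
G(4): splits (0,3):0^3=3 (1,2):1^2=3 (0,2):0^2=2 (1,1):1^1=0 -> mex({0, 2, 3}) = 1
G(5): splits (0,4):0^1=1 (1,3):1^3=2 (2,2):2^2=0 (0,3):0^3=3 (1,2):1^2=3 -> mex({0, 1, 2, 3}) = 4
G(6) = mex({0, 1, 2, 4}) = 3
G(7) = mex({0, 1, 3, 4, 5}) = 2
G(8) = mex({0, 2, 3, 5, 6}) = 1
G(9) = mex({0, 1, 2, 3, 6, 7}) = 4
G(10) = mex({0, 1, 3, 4, 5, 7}) = 2
G(11) = mex({0, 1, 2, 3, 4, 5}) = 6
G(12) = mex({0, 1, 2, 3, 5, 6, 7}) = 4
G(13) = mex({0, 2, 3, 4, 6, 7}) = 1
G(14) = mex({0, 1, 4, 5, 6, 7}) = 2
G(15) = mex({0, 1, 2, 3, 4, 5, 6}) = 7
G(16) = mex({0, 2, 3, 5, 6, 7}) = 1
G(17) = mex({0, 1, 2, 3, 5, 6, 7}) = 4
G(18) = mex({0, 1, 2, 4, 5, 6}) = 3
G(19) = mex({0, 1, 3, 4, 5, 7}) = 2
G(20) = mex({0, 2, 3, 4, 5, 6, 7}) = 1
G(21) = mex({0, 1, 2, 3, 5, 6, 7}) = 4
G(22) = mex({0, 1, 2, 3, 4, 5, 7}) = 6
G(23) = mex({0, 1, 2, 3, 4, 5, 6}) = 7
G(24) = mex({0, 1, 2, 3, 5, 6, 7}) = 4
G(25) = mex({0, 2, 3, 4, 6, 7}) = 1
G(26) = mex({0, 1, 3, 4, 5, 6, 7}) = 2
G(27) = mex({0, 1, 2, 3, 4, 5, 6, 7}) = 8
G(28) = mex({0, 1, 2, 3, 4, 6, 7, 8}) = 5
G(29) = mex({0, 1, 2, 3, 5, 6, 7, 8, 9}) = 4
Therefore G(29) = 4.

4


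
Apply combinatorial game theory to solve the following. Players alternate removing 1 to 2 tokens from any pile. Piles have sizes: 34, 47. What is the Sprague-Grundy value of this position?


Subtraction set: {1, 2}
For this subtraction set, G(n) = n mod 3 (period = max + 1 = 3).
Pile 1 (size 34): G(34) = 34 mod 3 = 1
Pile 2 (size 47): G(47) = 47 mod 3 = 2
Total Grundy value = XOR of all: 1 XOR 2 = 3

3


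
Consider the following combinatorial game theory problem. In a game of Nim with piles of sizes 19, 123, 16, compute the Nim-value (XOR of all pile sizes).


We need the XOR (exclusive or) of all pile sizes.
After XOR-ing pile 1 (size 19): 0 XOR 19 = 19
After XOR-ing pile 2 (size 123): 19 XOR 123 = 104
After XOR-ing pile 3 (size 16): 104 XOR 16 = 120
The Nim-value of this position is 120.

120


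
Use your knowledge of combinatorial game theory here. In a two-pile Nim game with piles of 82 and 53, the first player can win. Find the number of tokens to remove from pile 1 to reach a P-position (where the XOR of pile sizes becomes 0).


Piles: 82 and 53
Current XOR: 82 XOR 53 = 103 (non-zero, so this is an N-position).
To make the XOR zero, we need to find a move that balances the piles.
For pile 1 (size 82): target = 82 XOR 103 = 53
We reduce pile 1 from 82 to 53.
Tokens removed: 82 - 53 = 29
Verification: 53 XOR 53 = 0

29


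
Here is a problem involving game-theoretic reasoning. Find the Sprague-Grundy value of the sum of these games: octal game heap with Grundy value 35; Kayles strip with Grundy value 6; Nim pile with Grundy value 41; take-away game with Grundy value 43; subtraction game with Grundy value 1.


By the Sprague-Grundy theorem, the Grundy value of a sum of games is the XOR of individual Grundy values.
octal game heap: Grundy value = 35. Running XOR: 0 XOR 35 = 35
Kayles strip: Grundy value = 6. Running XOR: 35 XOR 6 = 37
Nim pile: Grundy value = 41. Running XOR: 37 XOR 41 = 12
take-away game: Grundy value = 43. Running XOR: 12 XOR 43 = 39
subtraction game: Grundy value = 1. Running XOR: 39 XOR 1 = 38
The combined Grundy value is 38.

38


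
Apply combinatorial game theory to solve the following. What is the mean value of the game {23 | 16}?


Game = {23 | 16}, a switch {a | b} with numbers a > b.
Its thermograph has left wall a - t and right wall b + t, which meet at t = (a - b)/2, where both equal (a + b)/2. So the mast (mean value) is at (a + b)/2.
Mean = (23 + (16))/2 = 39/2 = 39/2

39/2


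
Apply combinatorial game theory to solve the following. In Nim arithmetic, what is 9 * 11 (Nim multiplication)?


Nim multiplication is bilinear over XOR: (u XOR v) * w = (u*w) XOR (v*w).
So we split each operand into its bit components and XOR the pairwise Nim products.
9 = 1 + 8 (as XOR of powers of 2).
11 = 1 + 2 + 8 (as XOR of powers of 2).
Using the standard Nim-product table on single bits:
  2*2 = 3,   2*4 = 8,   2*8 = 12,
  4*4 = 6,   4*8 = 11,  8*8 = 13,
and  1*x = x (identity), k*l = l*k (commutative).
Pairwise Nim products:
  1 * 1 = 1
  1 * 2 = 2
  1 * 8 = 8
  8 * 1 = 8
  8 * 2 = 12
  8 * 8 = 13
XOR them: 1 XOR 2 XOR 8 XOR 8 XOR 12 XOR 13 = 2.
Result: 9 * 11 = 2 (in Nim).

2


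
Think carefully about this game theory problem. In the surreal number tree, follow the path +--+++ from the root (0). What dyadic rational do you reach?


Sign expansion: +--+++
Rule: track bounds (lo, hi), initially (-inf, +inf). On '+', the current value becomes lo and we move to the simplest number in (value, hi): value + 1 if hi = +inf, otherwise the midpoint (value + hi)/2. On '-', the current value becomes hi and we move to value - 1 if lo = -inf, otherwise the midpoint (lo + value)/2.
Start at 0.
Step 1: sign = +, move right. Bounds: (0, +inf). Value = 1
Step 2: sign = -, move left. Bounds: (0, 1). Value = 1/2
Step 3: sign = -, move left. Bounds: (0, 1/2). Value = 1/4
Step 4: sign = +, move right. Bounds: (1/4, 1/2). Value = 3/8
Step 5: sign = +, move right. Bounds: (3/8, 1/2). Value = 7/16
Step 6: sign = +, move right. Bounds: (7/16, 1/2). Value = 15/32
The surreal number with sign expansion +--+++ is 15/32.

15/32


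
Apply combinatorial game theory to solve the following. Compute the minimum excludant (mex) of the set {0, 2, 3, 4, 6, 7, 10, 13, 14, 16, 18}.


Set = {0, 2, 3, 4, 6, 7, 10, 13, 14, 16, 18}
0 is in the set.
1 is NOT in the set. This is the mex.
mex = 1

1


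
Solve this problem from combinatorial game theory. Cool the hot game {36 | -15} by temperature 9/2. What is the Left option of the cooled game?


Original game: {36 | -15} (a switch {a | b} with a > b).
Cooling by t (for t below the temperature (a - b)/2 = 51/2) taxes each move by t: {a | b} cooled by t is {a - t | b + t}.
Cooling amount: t = 9/2
Cooled Left option: 36 - 9/2 = 63/2
Cooled Right option: -15 + 9/2 = -21/2
Cooled game: {63/2 | -21/2}
Left option = 63/2

63/2


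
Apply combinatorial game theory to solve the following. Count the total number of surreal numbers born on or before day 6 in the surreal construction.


Day 0: {|} = 0 is born. Count = 1.
Day n: the number of surreal numbers born by day n is 2^(n+1) - 1.
By day 0: 2^1 - 1 = 1
By day 1: 2^2 - 1 = 3
By day 2: 2^3 - 1 = 7
By day 3: 2^4 - 1 = 15
By day 4: 2^5 - 1 = 31
By day 5: 2^6 - 1 = 63
By day 6: 2^7 - 1 = 127
By day 6: 127 surreal numbers.

127


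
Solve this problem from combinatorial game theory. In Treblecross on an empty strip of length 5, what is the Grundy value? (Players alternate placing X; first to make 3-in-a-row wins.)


Treblecross: place X on empty cells; 3-in-a-row wins.
Playing within two cells of an existing X lets the opponent win at once, so sensible play treats the cells i-2..i+2 around each X as dead. The player left with no safe cell loses, so this is a normal-play take-away game on strips of safe cells.
Placing X at cell i (0-indexed) of a strip of k safe cells leaves independent strips of sizes max(0, i-2) and max(0, k-i-3). Hence G(k) = mex{ G(max(0,i-2)) XOR G(max(0,k-i-3)) : 0 <= i < k }, with G(0) = 0.
G(1): splits (0,0):0^0=0 -> mex({0}) = 1
G(2): splits (0,0):0^0=0 -> mex({0}) = 1
G(3): splits (0,0):0^0=0 -> mex({0}) = 1
G(4): splits (0,1):0^1=1 (0,0):0^0=0 -> mex({0, 1}) = 2
G(5): splits (0,2):0^1=1 (0,1):0^1=1 (0,0):0^0=0 -> mex({0, 1}) = 2
Therefore G(5) = 2.

2


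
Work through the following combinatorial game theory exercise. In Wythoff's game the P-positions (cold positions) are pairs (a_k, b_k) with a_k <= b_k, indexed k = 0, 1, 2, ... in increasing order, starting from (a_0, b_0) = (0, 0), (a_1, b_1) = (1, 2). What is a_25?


By Wythoff's theorem, a_k = floor(k * phi) and b_k = floor(k * phi^2) = a_k + k, where phi = (1 + sqrt(5))/2 is the golden ratio.
phi = (1 + sqrt(5))/2 = 1.618034
k = 25
k * phi = 25 * 1.618034 = 40.450850
a_25 = floor(k * phi) = 40

40


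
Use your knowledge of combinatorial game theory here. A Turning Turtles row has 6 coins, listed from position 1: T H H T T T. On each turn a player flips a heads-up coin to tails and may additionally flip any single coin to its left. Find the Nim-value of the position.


Coins: T H H T T T
Key fact: a single head at position k behaves exactly like a Nim heap of size k (turning it to T and optionally flipping a coin at j < k corresponds to moving the heap from k to j, or to 0), and heads combine as a disjunctive sum (two heads at the same place would cancel, matching j XOR j = 0). So the Nim-value is the XOR of the 1-indexed positions of the heads.
Face-up positions (1-indexed): [2, 3]
XOR 0 with 2: 0 XOR 2 = 2
XOR 2 with 3: 2 XOR 3 = 1
Nim-value = 1

1


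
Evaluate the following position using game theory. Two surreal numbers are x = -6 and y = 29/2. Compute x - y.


x = -6, y = 29/2
Converting to common denominator: 2
x = -12/2, y = 29/2
x - y = -6 - 29/2 = -41/2

-41/2


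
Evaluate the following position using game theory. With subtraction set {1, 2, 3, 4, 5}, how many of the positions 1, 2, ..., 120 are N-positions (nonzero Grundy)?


Subtraction set S = {1, 2, 3, 4, 5}, so G(n) = n mod 6.
G(n) = 0 when n is a multiple of 6.
Multiples of 6 in [1, 120]: 20
N-positions (nonzero Grundy) = 120 - 20 = 100

100


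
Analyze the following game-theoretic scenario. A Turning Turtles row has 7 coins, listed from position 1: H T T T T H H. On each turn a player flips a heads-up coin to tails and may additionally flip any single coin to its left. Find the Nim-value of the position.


Coins: H T T T T H H
Key fact: a single head at position k behaves exactly like a Nim heap of size k (turning it to T and optionally flipping a coin at j < k corresponds to moving the heap from k to j, or to 0), and heads combine as a disjunctive sum (two heads at the same place would cancel, matching j XOR j = 0). So the Nim-value is the XOR of the 1-indexed positions of the heads.
Face-up positions (1-indexed): [1, 6, 7]
XOR 0 with 1: 0 XOR 1 = 1
XOR 1 with 6: 1 XOR 6 = 7
XOR 7 with 7: 7 XOR 7 = 0
Nim-value = 0

0


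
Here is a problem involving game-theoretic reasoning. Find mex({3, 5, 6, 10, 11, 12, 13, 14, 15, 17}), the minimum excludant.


Set = {3, 5, 6, 10, 11, 12, 13, 14, 15, 17}
0 is NOT in the set. This is the mex.
mex = 0

0


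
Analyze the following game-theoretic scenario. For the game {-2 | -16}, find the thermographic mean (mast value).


Game = {-2 | -16}, a switch {a | b} with numbers a > b.
Its thermograph has left wall a - t and right wall b + t, which meet at t = (a - b)/2, where both equal (a + b)/2. So the mast (mean value) is at (a + b)/2.
Mean = (-2 + (-16))/2 = -18/2 = -9

-9


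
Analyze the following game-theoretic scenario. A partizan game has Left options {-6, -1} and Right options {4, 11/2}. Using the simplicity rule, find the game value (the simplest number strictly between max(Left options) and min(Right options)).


Left options: {-6, -1}, max = -1
Right options: {4, 11/2}, min = 4
All options are numbers and max(Left) < min(Right), so by the simplicity theorem the value is the simplest (earliest-born) number strictly between -1 and 4.
Integers 0 through 3 all lie strictly between -1 and 4.
Among integers, the simplest (lowest birthday = smallest |n|; 0 is born on day 0, +-n on day n) is 0.
No non-integer in the interval can be simpler: if x is a non-integer in the interval, then floor(x) or ceil(x) also lies in the interval (the interval contains an integer), and both are proper prefixes of x's sign expansion, i.e. born earlier. So the game value is 0.
Game value = 0

0


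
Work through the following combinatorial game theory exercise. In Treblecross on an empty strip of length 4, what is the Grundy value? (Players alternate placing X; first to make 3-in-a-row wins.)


Treblecross: place X on empty cells; 3-in-a-row wins.
Playing within two cells of an existing X lets the opponent win at once, so sensible play treats the cells i-2..i+2 around each X as dead. The player left with no safe cell loses, so this is a normal-play take-away game on strips of safe cells.
Placing X at cell i (0-indexed) of a strip of k safe cells leaves independent strips of sizes max(0, i-2) and max(0, k-i-3). Hence G(k) = mex{ G(max(0,i-2)) XOR G(max(0,k-i-3)) : 0 <= i < k }, with G(0) = 0.
G(1): splits (0,0):0^0=0 -> mex({0}) = 1
G(2): splits (0,0):0^0=0 -> mex({0}) = 1
G(3): splits (0,0):0^0=0 -> mex({0}) = 1
G(4): splits (0,1):0^1=1 (0,0):0^0=0 -> mex({0, 1}) = 2
Therefore G(4) = 2.

2


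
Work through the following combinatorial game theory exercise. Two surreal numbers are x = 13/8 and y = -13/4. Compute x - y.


x = 13/8, y = -13/4
Converting to common denominator: 8
x = 13/8, y = -26/8
x - y = 13/8 - -13/4 = 39/8

39/8


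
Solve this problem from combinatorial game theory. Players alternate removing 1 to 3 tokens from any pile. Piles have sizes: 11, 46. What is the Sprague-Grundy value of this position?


Subtraction set: {1, 2, 3}
For this subtraction set, G(n) = n mod 4 (period = max + 1 = 4).
Pile 1 (size 11): G(11) = 11 mod 4 = 3
Pile 2 (size 46): G(46) = 46 mod 4 = 2
Total Grundy value = XOR of all: 3 XOR 2 = 1

1


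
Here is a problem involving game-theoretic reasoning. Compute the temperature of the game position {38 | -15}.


The game is {38 | -15}, a switch {a | b} with numbers a > b.
Cooling {a | b} by t gives {a - t | b + t}, which stops being hot when a - t = b + t, i.e. at t = (a - b)/2. So the temperature of a switch is (a - b)/2.
Temperature = (Left option - Right option) / 2
= (38 - (-15)) / 2
= 53 / 2
= 53/2

53/2


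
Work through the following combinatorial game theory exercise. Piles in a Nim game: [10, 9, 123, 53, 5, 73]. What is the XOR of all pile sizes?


We need the XOR (exclusive or) of all pile sizes.
After XOR-ing pile 1 (size 10): 0 XOR 10 = 10
After XOR-ing pile 2 (size 9): 10 XOR 9 = 3
After XOR-ing pile 3 (size 123): 3 XOR 123 = 120
After XOR-ing pile 4 (size 53): 120 XOR 53 = 77
After XOR-ing pile 5 (size 5): 77 XOR 5 = 72
After XOR-ing pile 6 (size 73): 72 XOR 73 = 1
The Nim-value of this position is 1.

1


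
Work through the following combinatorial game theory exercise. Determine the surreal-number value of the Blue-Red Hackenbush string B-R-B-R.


Edges (from ground): B-R-B-R
By Berlekamp's sign-expansion rule, a Blue-Red Hackenbush stalk has the value of the surreal number whose sign sequence is the edge sequence with B -> + and R -> -.
Sign sequence: +-+-
Trace the sign expansion in the surreal number tree, starting from 0:
Edge 1: B (sign +) -> bounds (0, +inf), value = 1
Edge 2: R (sign -) -> bounds (0, 1), value = 1/2
Edge 3: B (sign +) -> bounds (1/2, 1), value = 3/4
Edge 4: R (sign -) -> bounds (1/2, 3/4), value = 5/8
Game value = 5/8

5/8


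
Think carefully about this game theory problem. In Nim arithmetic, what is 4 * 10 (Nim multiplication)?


Nim multiplication is bilinear over XOR: (u XOR v) * w = (u*w) XOR (v*w).
So we split each operand into its bit components and XOR the pairwise Nim products.
4 = 4 (as XOR of powers of 2).
10 = 2 + 8 (as XOR of powers of 2).
Using the standard Nim-product table on single bits:
  2*2 = 3,   2*4 = 8,   2*8 = 12,
  4*4 = 6,   4*8 = 11,  8*8 = 13,
and  1*x = x (identity), k*l = l*k (commutative).
Pairwise Nim products:
  4 * 2 = 8
  4 * 8 = 11
XOR them: 8 XOR 11 = 3.
Result: 4 * 10 = 3 (in Nim).

3


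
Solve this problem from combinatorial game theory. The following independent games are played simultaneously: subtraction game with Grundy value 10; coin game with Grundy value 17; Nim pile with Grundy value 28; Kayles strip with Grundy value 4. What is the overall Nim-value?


By the Sprague-Grundy theorem, the Grundy value of a sum of games is the XOR of individual Grundy values.
subtraction game: Grundy value = 10. Running XOR: 0 XOR 10 = 10
coin game: Grundy value = 17. Running XOR: 10 XOR 17 = 27
Nim pile: Grundy value = 28. Running XOR: 27 XOR 28 = 7
Kayles strip: Grundy value = 4. Running XOR: 7 XOR 4 = 3
The combined Grundy value is 3.

3


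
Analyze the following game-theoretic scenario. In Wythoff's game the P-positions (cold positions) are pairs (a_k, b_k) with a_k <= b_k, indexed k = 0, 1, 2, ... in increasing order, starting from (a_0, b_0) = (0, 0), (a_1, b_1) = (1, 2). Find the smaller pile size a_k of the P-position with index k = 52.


By Wythoff's theorem, a_k = floor(k * phi) and b_k = floor(k * phi^2) = a_k + k, where phi = (1 + sqrt(5))/2 is the golden ratio.
phi = (1 + sqrt(5))/2 = 1.618034
k = 52
k * phi = 52 * 1.618034 = 84.137767
a_52 = floor(k * phi) = 84

84


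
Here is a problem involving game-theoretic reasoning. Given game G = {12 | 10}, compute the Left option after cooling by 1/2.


Original game: {12 | 10} (a switch {a | b} with a > b).
Cooling by t (for t below the temperature (a - b)/2 = 1) taxes each move by t: {a | b} cooled by t is {a - t | b + t}.
Cooling amount: t = 1/2
Cooled Left option: 12 - 1/2 = 23/2
Cooled Right option: 10 + 1/2 = 21/2
Cooled game: {23/2 | 21/2}
Left option = 23/2

23/2


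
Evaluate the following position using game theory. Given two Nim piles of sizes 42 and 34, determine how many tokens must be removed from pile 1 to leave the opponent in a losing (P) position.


Piles: 42 and 34
Current XOR: 42 XOR 34 = 8 (non-zero, so this is an N-position).
To make the XOR zero, we need to find a move that balances the piles.
For pile 1 (size 42): target = 42 XOR 8 = 34
We reduce pile 1 from 42 to 34.
Tokens removed: 42 - 34 = 8
Verification: 34 XOR 34 = 0

8


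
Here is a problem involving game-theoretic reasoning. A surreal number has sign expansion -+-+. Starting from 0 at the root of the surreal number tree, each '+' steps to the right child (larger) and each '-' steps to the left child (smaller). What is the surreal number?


Sign expansion: -+-+
Rule: track bounds (lo, hi), initially (-inf, +inf). On '+', the current value becomes lo and we move to the simplest number in (value, hi): value + 1 if hi = +inf, otherwise the midpoint (value + hi)/2. On '-', the current value becomes hi and we move to value - 1 if lo = -inf, otherwise the midpoint (lo + value)/2.
Start at 0.
Step 1: sign = -, move left. Bounds: (-inf, 0). Value = -1
Step 2: sign = +, move right. Bounds: (-1, 0). Value = -1/2
Step 3: sign = -, move left. Bounds: (-1, -1/2). Value = -3/4
Step 4: sign = +, move right. Bounds: (-3/4, -1/2). Value = -5/8
The surreal number with sign expansion -+-+ is -5/8.

-5/8


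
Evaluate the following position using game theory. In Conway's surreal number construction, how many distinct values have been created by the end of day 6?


Day 0: {|} = 0 is born. Count = 1.
Day n: the number of surreal numbers born by day n is 2^(n+1) - 1.
By day 0: 2^1 - 1 = 1
By day 1: 2^2 - 1 = 3
By day 2: 2^3 - 1 = 7
By day 3: 2^4 - 1 = 15
By day 4: 2^5 - 1 = 31
By day 5: 2^6 - 1 = 63
By day 6: 2^7 - 1 = 127
By day 6: 127 surreal numbers.

127


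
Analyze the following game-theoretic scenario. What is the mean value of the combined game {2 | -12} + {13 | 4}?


G1 = {2 | -12}, G2 = {13 | 4}
Each is a switch {a | b} with numbers a > b; its mean value is (a + b)/2, and mean value is additive over game sums: m(G1 + G2) = m(G1) + m(G2).
Mean of G1 = (2 + (-12))/2 = -10/2 = -5
Mean of G2 = (13 + (4))/2 = 17/2 = 17/2
Mean of G1 + G2 = -5 + 17/2 = 7/2

7/2


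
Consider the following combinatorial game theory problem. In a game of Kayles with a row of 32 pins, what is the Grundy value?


Kayles: a move removes 1 or 2 adjacent pins from a contiguous row.
Removing pins from a row of k leaves two independent rows (a, b) with a + b = k - 1 (one pin) or a + b = k - 2 (two pins); an end removal gives a = 0.
By Sprague-Grundy, G(k) = mex{ G(a) XOR G(b) } over all these splits. G(0) = 0.
G(1): splits (0,0):0^0=0 -> mex({0}) = 1
G(2): splits (0,1):0^1=1 (0,0):0^0=0 -> mex({0, 1}) = 2
G(3): splits (0,2):0^2=2 (1,1):1^1=0 (0,1):0^1=1 -> mex({0, 1, 2}) = 3
G(4): splits (0,3):0^3=3 (1,2):1^2=3 (0,2):0^2=2 (1,1):1^1=0 -> mex({0, 2, 3}) = 1
G(5): splits (0,4):0^1=1 (1,3):1^3=2 (2,2):2^2=0 (0,3):0^3=3 (1,2):1^2=3 -> mex({0, 1, 2, 3}) = 4
G(6) = mex({0, 1, 2, 4}) = 3
G(7) = mex({0, 1, 3, 4, 5}) = 2
G(8) = mex({0, 2, 3, 5, 6}) = 1
G(9) = mex({0, 1, 2, 3, 6, 7}) = 4
G(10) = mex({0, 1, 3, 4, 5, 7}) = 2
G(11) = mex({0, 1, 2, 3, 4, 5}) = 6
G(12) = mex({0, 1, 2, 3, 5, 6, 7}) = 4
G(13) = mex({0, 2, 3, 4, 6, 7}) = 1
G(14) = mex({0, 1, 4, 5, 6, 7}) = 2
G(15) = mex({0, 1, 2, 3, 4, 5, 6}) = 7
G(16) = mex({0, 2, 3, 5, 6, 7}) = 1
G(17) = mex({0, 1, 2, 3, 5, 6, 7}) = 4
G(18) = mex({0, 1, 2, 4, 5, 6}) = 3
G(19) = mex({0, 1, 3, 4, 5, 7}) = 2
G(20) = mex({0, 2, 3, 4, 5, 6, 7}) = 1
G(21) = mex({0, 1, 2, 3, 5, 6, 7}) = 4
G(22) = mex({0, 1, 2, 3, 4, 5, 7}) = 6
G(23) = mex({0, 1, 2, 3, 4, 5, 6}) = 7
G(24) = mex({0, 1, 2, 3, 5, 6, 7}) = 4
G(25) = mex({0, 2, 3, 4, 6, 7}) = 1
G(26) = mex({0, 1, 3, 4, 5, 6, 7}) = 2
G(27) = mex({0, 1, 2, 3, 4, 5, 6, 7}) = 8
G(28) = mex({0, 1, 2, 3, 4, 6, 7, 8}) = 5
G(29) = mex({0, 1, 2, 3, 5, 6, 7, 8, 9}) = 4
G(30) = mex({0, 1, 2, 3, 4, 5, 6, 9, 10}) = 7
G(31) = mex({0, 1, 3, 4, 5, 7, 10, 11}) = 2
G(32) = mex({0, 2, 3, 4, 5, 6, 7, 9, 11}) = 1
Therefore G(32) = 1.

1


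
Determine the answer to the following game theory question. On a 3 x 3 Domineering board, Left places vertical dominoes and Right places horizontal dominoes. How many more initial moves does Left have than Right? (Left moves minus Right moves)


Board is 3 x 3 (rows x cols).
Left (vertical) placements: (rows-1) * cols = 2 * 3 = 6
Right (horizontal) placements: rows * (cols-1) = 3 * 2 = 6
Advantage = Left - Right = 6 - 6 = 0

0


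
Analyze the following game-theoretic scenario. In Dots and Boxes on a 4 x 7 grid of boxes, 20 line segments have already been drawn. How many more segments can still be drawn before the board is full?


Grid: 4 x 7 boxes, i.e. 5 rows and 8 columns of dots.
Horizontal edges: (rows + 1) * cols = 5 * 7 = 35
Vertical edges: rows * (cols + 1) = 4 * 8 = 32
Total edges: 35 + 32 = 67
Edges drawn: 20
Remaining: 67 - 20 = 47

47


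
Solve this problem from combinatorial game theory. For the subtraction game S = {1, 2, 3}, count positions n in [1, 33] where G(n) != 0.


Subtraction set S = {1, 2, 3}, so G(n) = n mod 4.
G(n) = 0 when n is a multiple of 4.
Multiples of 4 in [1, 33]: 8
N-positions (nonzero Grundy) = 33 - 8 = 25

25


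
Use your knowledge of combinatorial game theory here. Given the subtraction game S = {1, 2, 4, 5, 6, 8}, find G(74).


The subtraction set is S = {1, 2, 4, 5, 6, 8}.
G(k) = mex{ G(k - s) : s in S, s <= k }. We compute iteratively: G(0) = 0.
G(1) = mex({0}) = 1
G(2) = mex({0, 1}) = 2
G(3) = mex({1, 2}) = 0
G(4) = mex({0, 2}) = 1
G(5) = mex({0, 1}) = 2
G(6) = mex({0, 1, 2}) = 3
G(7) = mex({0, 1, 2, 3}) = 4
G(8) = mex({0, 1, 2, 3, 4}) = 5
G(9) = mex({0, 1, 2, 4, 5}) = 3
G(10) = mex({1, 2, 3, 5}) = 0
G(11) = mex({0, 2, 3, 4}) = 1
G(12) = mex({0, 1, 3, 4, 5}) = 2
G(13) = mex({1, 2, 3, 4, 5}) = 0
G(14) = mex({0, 2, 3, 5}) = 1
G(15) = mex({0, 1, 3, 4}) = 2
G(16) = mex({0, 1, 2, 5}) = 3
G(17) = mex({0, 1, 2, 3}) = 4
Observe that G(10)..G(17) = 0, 1, 2, 0, 1, 2, 3, 4 repeats G(0)..G(7) = 0, 1, 2, 0, 1, 2, 3, 4.
For k >= max(S) = 8, G(k) is determined by the previous 8 values G(k-8)..G(k-1); a window of 8 consecutive values has recurred shifted by 10, so by induction G(k + 10) = G(k) for all k >= 0: the sequence is periodic from the start with period 10.
One period: G(0..9) = 0, 1, 2, 0, 1, 2, 3, 4, 5, 3.
74 mod 10 = 4, so G(74) = G(4) = 1.

1


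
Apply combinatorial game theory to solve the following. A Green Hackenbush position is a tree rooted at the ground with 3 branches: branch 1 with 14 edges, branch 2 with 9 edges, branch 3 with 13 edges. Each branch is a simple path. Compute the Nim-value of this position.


The tree has 3 branches from the ground vertex.
In Green Hackenbush, the Nim-value of a simple path of length k is k.
Branch 1: length 14, Nim-value = 14
Branch 2: length 9, Nim-value = 9
Branch 3: length 13, Nim-value = 13
Total Nim-value = XOR of all branch values:
0 XOR 14 = 14
14 XOR 9 = 7
7 XOR 13 = 10
Nim-value of the tree = 10

10


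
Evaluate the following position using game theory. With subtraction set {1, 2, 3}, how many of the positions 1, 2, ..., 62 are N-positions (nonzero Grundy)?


Subtraction set S = {1, 2, 3}, so G(n) = n mod 4.
G(n) = 0 when n is a multiple of 4.
Multiples of 4 in [1, 62]: 15
N-positions (nonzero Grundy) = 62 - 15 = 47

47


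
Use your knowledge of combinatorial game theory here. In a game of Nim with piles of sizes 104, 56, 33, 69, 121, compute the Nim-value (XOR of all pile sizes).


We need the XOR (exclusive or) of all pile sizes.
After XOR-ing pile 1 (size 104): 0 XOR 104 = 104
After XOR-ing pile 2 (size 56): 104 XOR 56 = 80
After XOR-ing pile 3 (size 33): 80 XOR 33 = 113
After XOR-ing pile 4 (size 69): 113 XOR 69 = 52
After XOR-ing pile 5 (size 121): 52 XOR 121 = 77
The Nim-value of this position is 77.

77


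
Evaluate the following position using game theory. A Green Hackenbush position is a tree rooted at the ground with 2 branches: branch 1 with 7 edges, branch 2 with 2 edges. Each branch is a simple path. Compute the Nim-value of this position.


The tree has 2 branches from the ground vertex.
In Green Hackenbush, the Nim-value of a simple path of length k is k.
Branch 1: length 7, Nim-value = 7
Branch 2: length 2, Nim-value = 2
Total Nim-value = XOR of all branch values:
0 XOR 7 = 7
7 XOR 2 = 5
Nim-value of the tree = 5

5


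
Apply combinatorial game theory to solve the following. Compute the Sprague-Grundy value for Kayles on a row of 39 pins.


Kayles: a move removes 1 or 2 adjacent pins from a contiguous row.
Removing pins from a row of k leaves two independent rows (a, b) with a + b = k - 1 (one pin) or a + b = k - 2 (two pins); an end removal gives a = 0.
By Sprague-Grundy, G(k) = mex{ G(a) XOR G(b) } over all these splits. G(0) = 0.
G(1): splits (0,0):0^0=0 -> mex({0}) = 1
G(2): splits (0,1):0^1=1 (0,0):0^0=0 -> mex({0, 1}) = 2
G(3): splits (0,2):0^2=2 (1,1):1^1=0 (0,1):0^1=1 -> mex({0, 1, 2}) = 3
G(4): splits (0,3):0^3=3 (1,2):1^2=3 (0,2):0^2=2 (1,1):1^1=0 -> mex({0, 2, 3}) = 1
G(5): splits (0,4):0^1=1 (1,3):1^3=2 (2,2):2^2=0 (0,3):0^3=3 (1,2):1^2=3 -> mex({0, 1, 2, 3}) = 4
G(6) = mex({0, 1, 2, 4}) = 3
G(7) = mex({0, 1, 3, 4, 5}) = 2
G(8) = mex({0, 2, 3, 5, 6}) = 1
G(9) = mex({0, 1, 2, 3, 6, 7}) = 4
G(10) = mex({0, 1, 3, 4, 5, 7}) = 2
G(11) = mex({0, 1, 2, 3, 4, 5}) = 6
G(12) = mex({0, 1, 2, 3, 5, 6, 7}) = 4
G(13) = mex({0, 2, 3, 4, 6, 7}) = 1
G(14) = mex({0, 1, 4, 5, 6, 7}) = 2
G(15) = mex({0, 1, 2, 3, 4, 5, 6}) = 7
G(16) = mex({0, 2, 3, 5, 6, 7}) = 1
G(17) = mex({0, 1, 2, 3, 5, 6, 7}) = 4
G(18) = mex({0, 1, 2, 4, 5, 6}) = 3
G(19) = mex({0, 1, 3, 4, 5, 7}) = 2
G(20) = mex({0, 2, 3, 4, 5, 6, 7}) = 1
G(21) = mex({0, 1, 2, 3, 5, 6, 7}) = 4
G(22) = mex({0, 1, 2, 3, 4, 5, 7}) = 6
G(23) = mex({0, 1, 2, 3, 4, 5, 6}) = 7
G(24) = mex({0, 1, 2, 3, 5, 6, 7}) = 4
G(25) = mex({0, 2, 3, 4, 6, 7}) = 1
G(26) = mex({0, 1, 3, 4, 5, 6, 7}) = 2
G(27) = mex({0, 1, 2, 3, 4, 5, 6, 7}) = 8
G(28) = mex({0, 1, 2, 3, 4, 6, 7, 8}) = 5
G(29) = mex({0, 1, 2, 3, 5, 6, 7, 8, 9}) = 4
G(30) = mex({0, 1, 2, 3, 4, 5, 6, 9, 10}) = 7
G(31) = mex({0, 1, 3, 4, 5, 7, 10, 11}) = 2
G(32) = mex({0, 2, 3, 4, 5, 6, 7, 9, 11}) = 1
G(33) = mex({0, 1, 2, 3, 4, 5, 6, 7, 9, 12}) = 8
G(34) = mex({0, 1, 2, 3, 4, 5, 7, 8, 11, 12}) = 6
G(35) = mex({0, 1, 2, 3, 4, 5, 6, 8, 9, 10, 11}) = 7
G(36) = mex({0, 1, 2, 3, 5, 6, 7, 9, 10}) = 4
G(37) = mex({0, 2, 3, 4, 6, 7, 9, 10, 11, 12}) = 1
G(38) = mex({0, 1, 3, 4, 5, 6, 7, 9, 10, 11, 12}) = 2
G(39) = mex({0, 1, 2, 4, 5, 6, 7, 9, 10, 12, 14}) = 3
Therefore G(39) = 3.

3


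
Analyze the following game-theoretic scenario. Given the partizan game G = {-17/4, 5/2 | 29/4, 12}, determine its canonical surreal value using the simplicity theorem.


Left options: {-17/4, 5/2}, max = 5/2
Right options: {29/4, 12}, min = 29/4
All options are numbers and max(Left) < min(Right), so by the simplicity theorem the value is the simplest (earliest-born) number strictly between 5/2 and 29/4.
Integers 3 through 7 all lie strictly between 5/2 and 29/4.
Among integers, the simplest (lowest birthday = smallest |n|; 0 is born on day 0, +-n on day n) is 3.
No non-integer in the interval can be simpler: if x is a non-integer in the interval, then floor(x) or ceil(x) also lies in the interval (the interval contains an integer), and both are proper prefixes of x's sign expansion, i.e. born earlier. So the game value is 3.
Game value = 3

3
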